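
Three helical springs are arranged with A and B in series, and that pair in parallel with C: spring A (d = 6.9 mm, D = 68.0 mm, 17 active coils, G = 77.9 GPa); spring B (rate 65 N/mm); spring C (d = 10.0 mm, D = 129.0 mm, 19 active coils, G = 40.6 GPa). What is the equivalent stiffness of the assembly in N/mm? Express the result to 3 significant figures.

k_A = Gd⁴/(8D³N_a) = (77.9×10³)(6.9⁴)/(8·68.0³·17) = 4.1292 N/mm
k_C = Gd⁴/(8D³N_a) = (40.6×10³)(10.0⁴)/(8·129.0³·19) = 1.2443 N/mm
Springs A,B series: k_AB = 1/(1/4.1292+1/65) = 3.8826 N/mm; parallel with C: k_eq = 3.8826+1.2443 = 5.1268 N/mm

5.13 N/mm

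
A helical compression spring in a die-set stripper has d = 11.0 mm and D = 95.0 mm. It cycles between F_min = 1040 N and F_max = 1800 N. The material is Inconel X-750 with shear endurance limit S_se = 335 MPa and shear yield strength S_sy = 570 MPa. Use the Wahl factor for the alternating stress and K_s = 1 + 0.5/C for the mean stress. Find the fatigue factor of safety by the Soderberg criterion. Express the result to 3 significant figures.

1.39

C = D/d = 95.0/11.0 = 8.6364; K_W = (4C−1)/(4C−4)+0.615/C = 1.1694; K_s = 1+0.5/C = 1.0579
F_a = (F_max−F_min)/2 = 380 N; F_m = (F_max+F_min)/2 = 1420 N
τ_a = K_W·8F_aD/(πd³) = 1.1694 × 69.067 = 80.768 MPa
τ_m = K_s·8F_mD/(πd³) = 1.0579 × 258.09 = 273.03 MPa
Soderberg: 1/n_f = τ_a/S_se + τ_m/S_sy = 80.768/335 + 273.03/570 = 0.24110 + 0.47901 = 0.72011
n_f = 1/0.72011 = 1.389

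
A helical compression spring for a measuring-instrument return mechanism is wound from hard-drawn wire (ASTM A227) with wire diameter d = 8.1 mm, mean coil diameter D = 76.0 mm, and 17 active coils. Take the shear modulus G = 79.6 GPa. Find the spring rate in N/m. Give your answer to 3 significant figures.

5740 N/m

k = Gd⁴/(8D³N_a) = (79.6×10³ × 8.1⁴) / (8 × 76.0³ × 17)
  = 3.42652e+08 / 5.97007e+07 = 5.7395 N/mm = 5739.5 N/m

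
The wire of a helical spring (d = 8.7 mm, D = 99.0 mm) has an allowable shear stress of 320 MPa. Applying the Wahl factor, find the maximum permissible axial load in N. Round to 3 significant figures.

742 N

C = D/d = 99.0/8.7 = 11.3793
K_W = (4C−1)/(4C−4) + 0.615/C = 44.517/41.517 + 0.0540 = 1.1263
τ_max = K·8FD/(πd³) → F_max = τ_allow·πd³/(8DK)
F_max = 320·π·8.7³/(8·99.0·1.1263) = 6.62e+05/892.03 = 742.12 N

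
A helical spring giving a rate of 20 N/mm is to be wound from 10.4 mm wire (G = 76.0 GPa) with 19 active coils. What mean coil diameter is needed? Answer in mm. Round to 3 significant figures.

D = (Gd⁴/(8N_a·k))^(1/3) = (76.0×10³·10.4⁴/(8·19·20))^(1/3)
  = (292465)^(1/3) = 66.3780 mm

66.4 mm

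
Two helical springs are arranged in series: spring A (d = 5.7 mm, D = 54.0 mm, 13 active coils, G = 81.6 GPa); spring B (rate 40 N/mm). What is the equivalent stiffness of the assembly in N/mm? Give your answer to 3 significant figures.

4.65 N/mm

k_A = Gd⁴/(8D³N_a) = (81.6×10³)(5.7⁴)/(8·54.0³·13) = 5.2599 N/mm
Series: 1/k_eq = 1/5.2599 + 1/40 = 0.21512; k_eq = 4.6486 N/mm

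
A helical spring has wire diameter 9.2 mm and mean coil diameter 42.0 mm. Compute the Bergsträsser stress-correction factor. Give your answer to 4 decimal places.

C = D/d = 42.0/9.2 = 4.5652
K_B = (4C+2)/(4C−3) = 20.261/15.261 = 1.3276

1.3276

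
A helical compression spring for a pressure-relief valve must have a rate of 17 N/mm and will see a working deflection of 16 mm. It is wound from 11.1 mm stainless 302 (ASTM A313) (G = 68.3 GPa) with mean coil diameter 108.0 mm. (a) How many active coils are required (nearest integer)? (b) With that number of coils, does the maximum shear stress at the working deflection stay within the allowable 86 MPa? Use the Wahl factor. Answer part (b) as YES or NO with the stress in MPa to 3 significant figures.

(a) 6 coils; (b) YES, τ_max = 63.4 MPa

N_a = Gd⁴/(8D³k) = (68.3×10³)(11.1⁴)/(8·108.0³·17) = 6.052 → N_a = 6
Actual rate k = Gd⁴/(8D³·6) = 17.147 N/mm
Working load F = kδ = 17.147·16 = 274.36 N
C = 108.0/11.1 = 9.7297; K_W = (4C−1)/(4C−4)+0.615/C = 1.1491
τ_max = K_W·8FD/(πd³) = 1.1491·55.172 = 63.399 MPa
τ_max ≤ 86 MPa → acceptable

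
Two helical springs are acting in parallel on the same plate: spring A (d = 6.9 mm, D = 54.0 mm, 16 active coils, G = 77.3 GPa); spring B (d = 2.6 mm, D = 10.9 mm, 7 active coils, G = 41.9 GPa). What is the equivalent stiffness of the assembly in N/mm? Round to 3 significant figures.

k_A = Gd⁴/(8D³N_a) = (77.3×10³)(6.9⁴)/(8·54.0³·16) = 8.6933 N/mm
k_B = Gd⁴/(8D³N_a) = (41.9×10³)(2.6⁴)/(8·10.9³·7) = 26.402 N/mm
Parallel: k_eq = 8.6933 + 26.402 = 35.095 N/mm

35.1 N/mm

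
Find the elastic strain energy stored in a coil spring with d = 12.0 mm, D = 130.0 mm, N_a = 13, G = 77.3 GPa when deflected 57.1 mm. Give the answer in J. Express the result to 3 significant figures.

k = Gd⁴/(8D³N_a) = (77.3×10³)(12.0⁴)/(8·130.0³·13) = 7.0152 N/mm
U = ½kδ² = 0.5 × 7.0152 × 57.1² = 11436 N·mm = 11.436 J

11.4 J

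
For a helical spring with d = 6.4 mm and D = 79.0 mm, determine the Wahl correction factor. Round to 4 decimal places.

1.1159

C = D/d = 79.0/6.4 = 12.3438
K_W = (4C−1)/(4C−4) + 0.615/C = 48.375/45.375 + 0.0498 = 1.1159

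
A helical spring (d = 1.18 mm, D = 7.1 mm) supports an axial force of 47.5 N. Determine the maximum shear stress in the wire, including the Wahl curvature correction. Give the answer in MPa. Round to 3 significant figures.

Spring index C = D/d = 7.1/1.18 = 6.0169
K_W = (4C−1)/(4C−4) + 0.615/C = 23.068/20.068 + 0.1022 = 1.2517
τ₀ = 8FD/(πd³) = 8·47.5·7.1/(π·1.18³) = 2698/5.1617 = 522.69 MPa
τ_max = K·τ₀ = 1.2517 × 522.69 = 654.26 MPa

654 MPa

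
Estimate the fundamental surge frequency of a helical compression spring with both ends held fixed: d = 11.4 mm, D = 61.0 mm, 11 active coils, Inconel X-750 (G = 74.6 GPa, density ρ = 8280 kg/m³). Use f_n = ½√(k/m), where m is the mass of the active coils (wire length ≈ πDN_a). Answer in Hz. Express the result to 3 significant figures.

k = Gd⁴/(8D³N_a) = (74.6×10³)(11.4⁴)/(8·61.0³·11) = 63.079 N/mm = 63079 N/m
Wire length L = πDN_a = π·61.0·11 = 2108 mm
m = ρ·(πd²/4)·L = 8280 × 102.07×10⁻⁶ m² × 2.108 m = 1.7816 kg
f_n = ½√(k/m) = 0.5·√(63079/1.7816) = 0.5·√(35407) = 94.083 Hz

94.1 Hz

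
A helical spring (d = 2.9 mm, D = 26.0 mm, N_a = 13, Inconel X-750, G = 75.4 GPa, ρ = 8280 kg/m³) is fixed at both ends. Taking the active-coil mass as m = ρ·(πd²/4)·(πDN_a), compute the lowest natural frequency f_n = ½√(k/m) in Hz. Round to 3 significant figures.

k = Gd⁴/(8D³N_a) = (75.4×10³)(2.9⁴)/(8·26.0³·13) = 2.9175 N/mm = 2917.5 N/m
Wire length L = πDN_a = π·26.0·13 = 1061.9 mm
m = ρ·(πd²/4)·L = 8280 × 6.6052×10⁻⁶ m² × 1.0619 m = 0.058074 kg
f_n = ½√(k/m) = 0.5·√(2917.5/0.058074) = 0.5·√(50237) = 112.07 Hz

112 Hz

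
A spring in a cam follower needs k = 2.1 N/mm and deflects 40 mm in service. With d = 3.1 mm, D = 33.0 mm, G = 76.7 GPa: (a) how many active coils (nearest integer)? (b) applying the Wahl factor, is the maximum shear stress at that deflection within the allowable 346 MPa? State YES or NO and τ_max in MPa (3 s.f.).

N_a = Gd⁴/(8D³k) = (76.7×10³)(3.1⁴)/(8·33.0³·2.1) = 11.73 → N_a = 12
Actual rate k = Gd⁴/(8D³·12) = 2.0532 N/mm
Working load F = kδ = 2.0532·40 = 82.128 N
C = 33.0/3.1 = 10.6452; K_W = (4C−1)/(4C−4)+0.615/C = 1.1355
τ_max = K_W·8FD/(πd³) = 1.1355·231.66 = 263.06 MPa
τ_max ≤ 346 MPa → acceptable

(a) 12 coils; (b) YES, τ_max = 263 MPa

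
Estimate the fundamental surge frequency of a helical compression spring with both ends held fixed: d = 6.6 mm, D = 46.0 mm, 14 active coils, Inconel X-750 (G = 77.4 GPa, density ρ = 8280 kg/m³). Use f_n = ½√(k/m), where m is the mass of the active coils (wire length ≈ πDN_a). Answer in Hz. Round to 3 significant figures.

76.7 Hz

k = Gd⁴/(8D³N_a) = (77.4×10³)(6.6⁴)/(8·46.0³·14) = 13.472 N/mm = 13472 N/m
Wire length L = πDN_a = π·46.0·14 = 2023.2 mm
m = ρ·(πd²/4)·L = 8280 × 34.212×10⁻⁶ m² × 2.0232 m = 0.57312 kg
f_n = ½√(k/m) = 0.5·√(13472/0.57312) = 0.5·√(23506) = 76.659 Hz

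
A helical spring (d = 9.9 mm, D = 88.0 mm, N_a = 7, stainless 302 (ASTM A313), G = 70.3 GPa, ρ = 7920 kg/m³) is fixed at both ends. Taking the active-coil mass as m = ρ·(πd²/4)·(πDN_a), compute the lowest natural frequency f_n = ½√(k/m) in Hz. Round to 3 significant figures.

61.2 Hz

k = Gd⁴/(8D³N_a) = (70.3×10³)(9.9⁴)/(8·88.0³·7) = 17.695 N/mm = 17695 N/m
Wire length L = πDN_a = π·88.0·7 = 1935.2 mm
m = ρ·(πd²/4)·L = 7920 × 76.977×10⁻⁶ m² × 1.9352 m = 1.1798 kg
f_n = ½√(k/m) = 0.5·√(17695/1.1798) = 0.5·√(14998) = 61.234 Hz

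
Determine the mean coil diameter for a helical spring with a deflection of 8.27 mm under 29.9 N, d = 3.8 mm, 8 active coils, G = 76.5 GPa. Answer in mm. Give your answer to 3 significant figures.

Required rate k = F/δ = 29.9/8.27 = 3.6155 N/mm
D = (Gd⁴/(8N_a·k))^(1/3) = (76.5×10³·3.8⁴/(8·8·3.6155))^(1/3)
  = (68936.6)^(1/3) = 41.0031 mm

41.0 mm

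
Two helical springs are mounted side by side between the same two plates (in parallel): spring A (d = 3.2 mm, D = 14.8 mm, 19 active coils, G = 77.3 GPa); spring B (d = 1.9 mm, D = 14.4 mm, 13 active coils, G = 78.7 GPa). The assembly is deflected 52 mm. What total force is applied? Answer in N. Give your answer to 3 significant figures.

1030 N

k_A = Gd⁴/(8D³N_a) = (77.3×10³)(3.2⁴)/(8·14.8³·19) = 16.449 N/mm
k_B = Gd⁴/(8D³N_a) = (78.7×10³)(1.9⁴)/(8·14.4³·13) = 3.3027 N/mm
Parallel: k_eq = 16.449 + 3.3027 = 19.752 N/mm
F = k_eq·δ = 19.752·52 = 1027.1 N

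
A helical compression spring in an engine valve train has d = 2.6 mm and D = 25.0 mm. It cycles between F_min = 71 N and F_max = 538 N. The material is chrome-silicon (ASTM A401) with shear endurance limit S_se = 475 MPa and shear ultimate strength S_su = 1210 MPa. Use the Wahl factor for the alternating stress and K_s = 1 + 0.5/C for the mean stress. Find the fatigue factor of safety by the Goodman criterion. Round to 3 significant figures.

C = D/d = 25.0/2.6 = 9.6154; K_W = (4C−1)/(4C−4)+0.615/C = 1.1510; K_s = 1+0.5/C = 1.0520
F_a = (F_max−F_min)/2 = 233.5 N; F_m = (F_max+F_min)/2 = 304.5 N
τ_a = K_W·8F_aD/(πd³) = 1.1510 × 845.76 = 973.48 MPa
τ_m = K_s·8F_mD/(πd³) = 1.0520 × 1102.9 = 1160.3 MPa
Goodman: 1/n_f = τ_a/S_se + τ_m/S_su = 973.48/475 + 1160.3/1210 = 2.04943 + 0.95891 = 3.0083
n_f = 1/3.0083 = 0.3324

0.332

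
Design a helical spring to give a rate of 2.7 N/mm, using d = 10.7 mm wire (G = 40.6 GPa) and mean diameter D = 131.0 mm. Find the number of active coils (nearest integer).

11

N_a = Gd⁴/(8D³k) = (40.6×10³ × 10.7⁴)/(8 × 131.0³ × 2.7)
    = 5.32183e+08 / 4.85588e+07 = 10.96 → 11 coils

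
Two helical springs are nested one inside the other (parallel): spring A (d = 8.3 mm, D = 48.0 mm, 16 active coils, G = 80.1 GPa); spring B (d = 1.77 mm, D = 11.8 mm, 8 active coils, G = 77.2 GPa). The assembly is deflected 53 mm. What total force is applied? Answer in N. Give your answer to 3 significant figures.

k_A = Gd⁴/(8D³N_a) = (80.1×10³)(8.3⁴)/(8·48.0³·16) = 26.854 N/mm
k_B = Gd⁴/(8D³N_a) = (77.2×10³)(1.77⁴)/(8·11.8³·8) = 7.2058 N/mm
Parallel: k_eq = 26.854 + 7.2058 = 34.06 N/mm
F = k_eq·δ = 34.06·53 = 1805.2 N

1810 N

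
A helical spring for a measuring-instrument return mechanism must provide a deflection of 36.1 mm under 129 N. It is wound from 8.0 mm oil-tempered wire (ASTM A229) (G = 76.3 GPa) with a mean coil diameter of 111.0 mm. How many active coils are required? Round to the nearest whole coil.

8

Required rate k = F/δ = 129/36.1 = 3.5734 N/mm
N_a = Gd⁴/(8D³k) = (76.3×10³ × 8.0⁴)/(8 × 111.0³ × 3.5734)
    = 3.12525e+08 / 3.90968e+07 = 7.994 → 8 coils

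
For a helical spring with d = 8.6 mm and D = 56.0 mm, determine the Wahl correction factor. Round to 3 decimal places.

C = D/d = 56.0/8.6 = 6.5116
K_W = (4C−1)/(4C−4) + 0.615/C = 25.047/22.047 + 0.0944 = 1.2305

1.231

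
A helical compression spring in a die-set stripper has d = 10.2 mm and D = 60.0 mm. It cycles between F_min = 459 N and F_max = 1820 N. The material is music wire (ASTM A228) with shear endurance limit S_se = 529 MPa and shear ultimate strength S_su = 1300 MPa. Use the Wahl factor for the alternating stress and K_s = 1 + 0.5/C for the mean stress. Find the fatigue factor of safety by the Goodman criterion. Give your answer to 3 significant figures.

C = D/d = 60.0/10.2 = 5.8824; K_W = (4C−1)/(4C−4)+0.615/C = 1.2582; K_s = 1+0.5/C = 1.0850
F_a = (F_max−F_min)/2 = 680.5 N; F_m = (F_max+F_min)/2 = 1139.5 N
τ_a = K_W·8F_aD/(πd³) = 1.2582 × 97.976 = 123.27 MPa
τ_m = K_s·8F_mD/(πd³) = 1.0850 × 164.06 = 178.01 MPa
Goodman: 1/n_f = τ_a/S_se + τ_m/S_su = 123.27/529 + 178.01/1300 = 0.23302 + 0.13693 = 0.36995
n_f = 1/0.36995 = 2.703

2.70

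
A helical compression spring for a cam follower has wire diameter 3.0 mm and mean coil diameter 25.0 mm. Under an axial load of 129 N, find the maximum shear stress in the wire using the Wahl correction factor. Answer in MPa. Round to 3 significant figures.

358 MPa

Spring index C = D/d = 25.0/3.0 = 8.3333
K_W = (4C−1)/(4C−4) + 0.615/C = 32.333/29.333 + 0.0738 = 1.1761
τ₀ = 8FD/(πd³) = 8·129·25.0/(π·3.0³) = 25800/84.823 = 304.16 MPa
τ_max = K·τ₀ = 1.1761 × 304.16 = 357.72 MPa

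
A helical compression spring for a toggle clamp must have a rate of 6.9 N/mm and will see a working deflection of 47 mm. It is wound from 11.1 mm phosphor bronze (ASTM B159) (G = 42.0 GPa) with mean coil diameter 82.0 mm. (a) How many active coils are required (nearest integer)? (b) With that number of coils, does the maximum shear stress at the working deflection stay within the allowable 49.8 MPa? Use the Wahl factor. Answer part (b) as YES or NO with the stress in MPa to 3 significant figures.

(a) 21 coils; (b) NO, τ_max = 59.3 MPa

N_a = Gd⁴/(8D³k) = (42.0×10³)(11.1⁴)/(8·82.0³·6.9) = 20.95 → N_a = 21
Actual rate k = Gd⁴/(8D³·21) = 6.8832 N/mm
Working load F = kδ = 6.8832·47 = 323.51 N
C = 82.0/11.1 = 7.3874; K_W = (4C−1)/(4C−4)+0.615/C = 1.2007
τ_max = K_W·8FD/(πd³) = 1.2007·49.394 = 59.306 MPa
τ_max > 49.8 MPa → exceeds allowable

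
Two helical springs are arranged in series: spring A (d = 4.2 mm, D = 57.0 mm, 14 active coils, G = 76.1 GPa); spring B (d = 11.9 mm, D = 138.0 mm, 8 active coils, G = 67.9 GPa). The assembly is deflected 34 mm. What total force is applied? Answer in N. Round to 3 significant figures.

34.0 N

k_A = Gd⁴/(8D³N_a) = (76.1×10³)(4.2⁴)/(8·57.0³·14) = 1.1417 N/mm
k_B = Gd⁴/(8D³N_a) = (67.9×10³)(11.9⁴)/(8·138.0³·8) = 8.0954 N/mm
Series: 1/k_eq = 1/1.1417 + 1/8.0954 = 0.99944; k_eq = 1.0006 N/mm
F = k_eq·δ = 1.0006·34 = 34.019 N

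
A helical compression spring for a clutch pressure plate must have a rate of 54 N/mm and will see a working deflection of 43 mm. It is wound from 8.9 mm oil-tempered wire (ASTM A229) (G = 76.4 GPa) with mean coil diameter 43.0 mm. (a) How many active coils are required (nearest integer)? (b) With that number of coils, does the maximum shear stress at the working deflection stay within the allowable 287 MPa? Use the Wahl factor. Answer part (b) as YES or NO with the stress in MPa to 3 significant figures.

N_a = Gd⁴/(8D³k) = (76.4×10³)(8.9⁴)/(8·43.0³·54) = 13.96 → N_a = 14
Actual rate k = Gd⁴/(8D³·14) = 53.831 N/mm
Working load F = kδ = 53.831·43 = 2314.7 N
C = 43.0/8.9 = 4.8315; K_W = (4C−1)/(4C−4)+0.615/C = 1.3230
τ_max = K_W·8FD/(πd³) = 1.3230·359.53 = 475.67 MPa
τ_max > 287 MPa → exceeds allowable

(a) 14 coils; (b) NO, τ_max = 476 MPa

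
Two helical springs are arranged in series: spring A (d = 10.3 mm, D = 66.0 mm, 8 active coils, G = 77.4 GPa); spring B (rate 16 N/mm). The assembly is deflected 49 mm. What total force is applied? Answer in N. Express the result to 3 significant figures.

k_A = Gd⁴/(8D³N_a) = (77.4×10³)(10.3⁴)/(8·66.0³·8) = 47.345 N/mm
Series: 1/k_eq = 1/47.345 + 1/16 = 0.083621; k_eq = 11.959 N/mm
F = k_eq·δ = 11.959·49 = 585.97 N

586 N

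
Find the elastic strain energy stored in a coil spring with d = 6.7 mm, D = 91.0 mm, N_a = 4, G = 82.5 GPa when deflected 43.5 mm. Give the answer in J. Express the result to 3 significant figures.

k = Gd⁴/(8D³N_a) = (82.5×10³)(6.7⁴)/(8·91.0³·4) = 6.8941 N/mm
U = ½kδ² = 0.5 × 6.8941 × 43.5² = 6522.7 N·mm = 6.5227 J

6.52 J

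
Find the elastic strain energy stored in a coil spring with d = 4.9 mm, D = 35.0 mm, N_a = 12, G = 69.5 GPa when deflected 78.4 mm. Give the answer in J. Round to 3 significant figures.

29.9 J

k = Gd⁴/(8D³N_a) = (69.5×10³)(4.9⁴)/(8·35.0³·12) = 9.7341 N/mm
U = ½kδ² = 0.5 × 9.7341 × 78.4² = 29915 N·mm = 29.915 J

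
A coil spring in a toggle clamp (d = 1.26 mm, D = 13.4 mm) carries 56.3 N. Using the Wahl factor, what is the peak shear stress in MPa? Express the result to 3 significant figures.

1090 MPa

Spring index C = D/d = 13.4/1.26 = 10.6349
K_W = (4C−1)/(4C−4) + 0.615/C = 41.540/38.540 + 0.0578 = 1.1357
τ₀ = 8FD/(πd³) = 8·56.3·13.4/(π·1.26³) = 6035.36/6.2844 = 960.38 MPa
τ_max = K·τ₀ = 1.1357 × 960.38 = 1090.7 MPa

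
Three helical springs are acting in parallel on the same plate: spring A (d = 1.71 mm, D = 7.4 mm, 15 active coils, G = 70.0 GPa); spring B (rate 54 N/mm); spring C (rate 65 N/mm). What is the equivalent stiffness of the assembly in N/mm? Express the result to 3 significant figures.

131 N/mm

k_A = Gd⁴/(8D³N_a) = (70.0×10³)(1.71⁴)/(8·7.4³·15) = 12.309 N/mm
Parallel: k_eq = 12.309 + 54 + 65 = 131.31 N/mm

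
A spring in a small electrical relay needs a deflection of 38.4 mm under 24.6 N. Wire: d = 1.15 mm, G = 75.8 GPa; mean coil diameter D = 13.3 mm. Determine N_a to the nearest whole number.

11

Required rate k = F/δ = 24.6/38.4 = 0.64063 N/mm
N_a = Gd⁴/(8D³k) = (75.8×10³ × 1.15⁴)/(8 × 13.3³ × 0.64063)
    = 132575 / 12057.3 = 11 → 11 coils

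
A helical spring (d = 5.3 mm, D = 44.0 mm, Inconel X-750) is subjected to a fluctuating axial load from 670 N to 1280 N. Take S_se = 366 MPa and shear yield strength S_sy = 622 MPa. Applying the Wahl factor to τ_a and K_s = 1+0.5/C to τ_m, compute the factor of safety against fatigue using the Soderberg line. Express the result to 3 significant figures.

C = D/d = 44.0/5.3 = 8.3019; K_W = (4C−1)/(4C−4)+0.615/C = 1.1768; K_s = 1+0.5/C = 1.0602
F_a = (F_max−F_min)/2 = 305 N; F_m = (F_max+F_min)/2 = 975 N
τ_a = K_W·8F_aD/(πd³) = 1.1768 × 229.54 = 270.13 MPa
τ_m = K_s·8F_mD/(πd³) = 1.0602 × 733.79 = 777.98 MPa
Soderberg: 1/n_f = τ_a/S_se + τ_m/S_sy = 270.13/366 + 777.98/622 = 0.73805 + 1.25077 = 1.9888
n_f = 1/1.9888 = 0.5028

0.503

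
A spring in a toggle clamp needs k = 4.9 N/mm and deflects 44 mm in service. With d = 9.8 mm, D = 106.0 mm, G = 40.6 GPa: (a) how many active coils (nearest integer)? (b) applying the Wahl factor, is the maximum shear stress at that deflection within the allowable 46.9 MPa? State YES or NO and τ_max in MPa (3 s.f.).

(a) 8 coils; (b) NO, τ_max = 70.3 MPa

N_a = Gd⁴/(8D³k) = (40.6×10³)(9.8⁴)/(8·106.0³·4.9) = 8.021 → N_a = 8
Actual rate k = Gd⁴/(8D³·8) = 4.9128 N/mm
Working load F = kδ = 4.9128·44 = 216.17 N
C = 106.0/9.8 = 10.8163; K_W = (4C−1)/(4C−4)+0.615/C = 1.1333
τ_max = K_W·8FD/(πd³) = 1.1333·61.995 = 70.256 MPa
τ_max > 46.9 MPa → exceeds allowable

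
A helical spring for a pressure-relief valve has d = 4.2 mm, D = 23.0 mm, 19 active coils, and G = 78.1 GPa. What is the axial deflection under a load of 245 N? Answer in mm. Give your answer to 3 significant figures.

k = Gd⁴/(8D³N_a) = (78.1×10³)(4.2⁴)/(8·23.0³·19) = 13.141 N/mm
δ = F/k = 245 / 13.141 = 18.644 mm

18.6 mm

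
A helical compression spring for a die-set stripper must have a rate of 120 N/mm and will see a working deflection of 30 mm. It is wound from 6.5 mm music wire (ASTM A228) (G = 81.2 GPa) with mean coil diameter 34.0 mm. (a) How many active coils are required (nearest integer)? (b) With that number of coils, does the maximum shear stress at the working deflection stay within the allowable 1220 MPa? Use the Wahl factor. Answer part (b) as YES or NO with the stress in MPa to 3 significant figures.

(a) 4 coils; (b) NO, τ_max = 1410 MPa

N_a = Gd⁴/(8D³k) = (81.2×10³)(6.5⁴)/(8·34.0³·120) = 3.842 → N_a = 4
Actual rate k = Gd⁴/(8D³·4) = 115.25 N/mm
Working load F = kδ = 115.25·30 = 3457.4 N
C = 34.0/6.5 = 5.2308; K_W = (4C−1)/(4C−4)+0.615/C = 1.2948
τ_max = K_W·8FD/(πd³) = 1.2948·1090 = 1411.4 MPa
τ_max > 1220 MPa → exceeds allowable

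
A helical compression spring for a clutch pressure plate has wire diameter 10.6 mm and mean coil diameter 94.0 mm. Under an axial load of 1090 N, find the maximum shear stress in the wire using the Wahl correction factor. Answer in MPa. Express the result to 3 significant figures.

255 MPa

Spring index C = D/d = 94.0/10.6 = 8.8679
K_W = (4C−1)/(4C−4) + 0.615/C = 34.472/31.472 + 0.0694 = 1.1647
τ₀ = 8FD/(πd³) = 8·1090·94.0/(π·10.6³) = 819680/3741.7 = 219.07 MPa
τ_max = K·τ₀ = 1.1647 × 219.07 = 255.14 MPa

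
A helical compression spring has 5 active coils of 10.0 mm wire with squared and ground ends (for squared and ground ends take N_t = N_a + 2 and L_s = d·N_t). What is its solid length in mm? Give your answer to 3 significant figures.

squared and ground ends: N_t = N_a + 2 = 5 + 2 = 7
L_s = d·N_t = 10.0 × 7 = 70 mm

70.0 mm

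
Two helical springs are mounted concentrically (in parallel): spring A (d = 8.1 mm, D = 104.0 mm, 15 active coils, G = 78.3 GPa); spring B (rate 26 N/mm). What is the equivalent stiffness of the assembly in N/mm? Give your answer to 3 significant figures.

k_A = Gd⁴/(8D³N_a) = (78.3×10³)(8.1⁴)/(8·104.0³·15) = 2.497 N/mm
Parallel: k_eq = 2.497 + 26 = 28.497 N/mm

28.5 N/mm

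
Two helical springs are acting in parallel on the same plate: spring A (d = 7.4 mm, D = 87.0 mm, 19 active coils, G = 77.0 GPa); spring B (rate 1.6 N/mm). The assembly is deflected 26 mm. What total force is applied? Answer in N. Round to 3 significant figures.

k_A = Gd⁴/(8D³N_a) = (77.0×10³)(7.4⁴)/(8·87.0³·19) = 2.3068 N/mm
Parallel: k_eq = 2.3068 + 1.6 = 3.9068 N/mm
F = k_eq·δ = 3.9068·26 = 101.58 N

102 N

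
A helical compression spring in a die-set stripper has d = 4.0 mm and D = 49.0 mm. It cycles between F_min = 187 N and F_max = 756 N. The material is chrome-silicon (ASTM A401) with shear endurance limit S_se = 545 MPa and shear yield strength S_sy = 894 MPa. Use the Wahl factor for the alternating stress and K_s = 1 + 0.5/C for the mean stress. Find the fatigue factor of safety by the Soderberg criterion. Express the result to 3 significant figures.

C = D/d = 49.0/4.0 = 12.2500; K_W = (4C−1)/(4C−4)+0.615/C = 1.1169; K_s = 1+0.5/C = 1.0408
F_a = (F_max−F_min)/2 = 284.5 N; F_m = (F_max+F_min)/2 = 471.5 N
τ_a = K_W·8F_aD/(πd³) = 1.1169 × 554.67 = 619.5 MPa
τ_m = K_s·8F_mD/(πd³) = 1.0408 × 919.26 = 956.78 MPa
Soderberg: 1/n_f = τ_a/S_se + τ_m/S_sy = 619.5/545 + 956.78/894 = 1.13670 + 1.07022 = 2.2069
n_f = 1/2.2069 = 0.4531

0.453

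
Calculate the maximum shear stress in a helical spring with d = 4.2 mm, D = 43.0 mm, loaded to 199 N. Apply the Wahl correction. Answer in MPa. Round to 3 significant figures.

Spring index C = D/d = 43.0/4.2 = 10.2381
K_W = (4C−1)/(4C−4) + 0.615/C = 39.952/36.952 + 0.0601 = 1.1413
τ₀ = 8FD/(πd³) = 8·199·43.0/(π·4.2³) = 68456/232.75 = 294.11 MPa
τ_max = K·τ₀ = 1.1413 × 294.11 = 335.66 MPa

336 MPa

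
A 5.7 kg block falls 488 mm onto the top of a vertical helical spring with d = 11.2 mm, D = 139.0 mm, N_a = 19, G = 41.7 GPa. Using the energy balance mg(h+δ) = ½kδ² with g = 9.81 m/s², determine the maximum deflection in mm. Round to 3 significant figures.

222 mm

k = Gd⁴/(8D³N_a) = (41.7×10³)(11.2⁴)/(8·139.0³·19) = 1.6074 N/mm
W = mg = 5.7 × 9.81 = 55.917 N
½kδ² − Wδ − Wh = 0 → δ = (W + √(W² + 2kWh))/k
δ = (55.917 + √(3126.7 + 87723.1))/1.6074 = (55.917 + 301.41)/1.6074 = 222.31 mm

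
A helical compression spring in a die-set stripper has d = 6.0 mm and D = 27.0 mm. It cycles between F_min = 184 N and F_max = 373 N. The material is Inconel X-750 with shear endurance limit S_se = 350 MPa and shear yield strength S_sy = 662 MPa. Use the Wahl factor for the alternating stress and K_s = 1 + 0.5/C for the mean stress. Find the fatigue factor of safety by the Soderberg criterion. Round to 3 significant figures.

3.78

C = D/d = 27.0/6.0 = 4.5000; K_W = (4C−1)/(4C−4)+0.615/C = 1.3510; K_s = 1+0.5/C = 1.1111
F_a = (F_max−F_min)/2 = 94.5 N; F_m = (F_max+F_min)/2 = 278.5 N
τ_a = K_W·8F_aD/(πd³) = 1.3510 × 30.08 = 40.637 MPa
τ_m = K_s·8F_mD/(πd³) = 1.1111 × 88.649 = 98.499 MPa
Soderberg: 1/n_f = τ_a/S_se + τ_m/S_sy = 40.637/350 + 98.499/662 = 0.11611 + 0.14879 = 0.2649
n_f = 1/0.2649 = 3.775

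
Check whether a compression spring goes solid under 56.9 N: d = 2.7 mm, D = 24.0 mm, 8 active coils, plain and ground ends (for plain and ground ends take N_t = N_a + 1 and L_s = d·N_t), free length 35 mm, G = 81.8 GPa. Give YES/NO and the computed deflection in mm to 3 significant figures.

k = Gd⁴/(8D³N_a) = (81.8×10³)(2.7⁴)/(8·24.0³·8) = 4.9135 N/mm
N_t = 9; L_s = 2.7·9 = 24.3 mm; δ_solid = L₀ − L_s = 35 − 24.3 = 10.7 mm
δ = F/k = 56.9/4.9135 = 11.58 mm
δ ≥ δ_solid → spring goes solid

YES, δ = 11.6 mm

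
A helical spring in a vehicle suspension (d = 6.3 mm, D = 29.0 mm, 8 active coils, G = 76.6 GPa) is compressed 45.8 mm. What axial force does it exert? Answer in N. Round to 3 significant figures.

k = Gd⁴/(8D³N_a) = (76.6×10³)(6.3⁴)/(8·29.0³·8) = 77.307 N/mm
F = k·δ = 77.307 × 45.8 = 3540.6 N

3540 N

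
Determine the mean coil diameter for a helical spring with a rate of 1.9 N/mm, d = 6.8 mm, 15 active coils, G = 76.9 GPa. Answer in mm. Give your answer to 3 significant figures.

D = (Gd⁴/(8N_a·k))^(1/3) = (76.9×10³·6.8⁴/(8·15·1.9))^(1/3)
  = (721153)^(1/3) = 89.6759 mm

89.7 mm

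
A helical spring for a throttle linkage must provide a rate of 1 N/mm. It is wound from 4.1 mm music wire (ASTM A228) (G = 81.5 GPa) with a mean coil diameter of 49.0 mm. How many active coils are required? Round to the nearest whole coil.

24

N_a = Gd⁴/(8D³k) = (81.5×10³ × 4.1⁴)/(8 × 49.0³ × 1)
    = 2.303e+07 / 941192 = 24.47 → 24 coils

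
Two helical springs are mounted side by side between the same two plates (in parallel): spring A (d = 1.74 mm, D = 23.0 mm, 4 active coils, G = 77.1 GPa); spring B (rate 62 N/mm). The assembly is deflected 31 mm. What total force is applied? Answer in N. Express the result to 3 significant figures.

k_A = Gd⁴/(8D³N_a) = (77.1×10³)(1.74⁴)/(8·23.0³·4) = 1.8152 N/mm
Parallel: k_eq = 1.8152 + 62 = 63.815 N/mm
F = k_eq·δ = 63.815·31 = 1978.3 N

1980 N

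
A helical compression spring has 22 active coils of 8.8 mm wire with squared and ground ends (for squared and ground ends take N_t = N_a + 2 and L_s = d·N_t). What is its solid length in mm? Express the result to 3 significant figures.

squared and ground ends: N_t = N_a + 2 = 22 + 2 = 24
L_s = d·N_t = 8.8 × 24 = 211.2 mm

211 mm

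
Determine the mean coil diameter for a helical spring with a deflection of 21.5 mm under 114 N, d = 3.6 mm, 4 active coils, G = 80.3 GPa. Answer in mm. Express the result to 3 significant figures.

43.0 mm

Required rate k = F/δ = 114/21.5 = 5.3023 N/mm
D = (Gd⁴/(8N_a·k))^(1/3) = (80.3×10³·3.6⁴/(8·4·5.3023))^(1/3)
  = (79489.4)^(1/3) = 42.9968 mm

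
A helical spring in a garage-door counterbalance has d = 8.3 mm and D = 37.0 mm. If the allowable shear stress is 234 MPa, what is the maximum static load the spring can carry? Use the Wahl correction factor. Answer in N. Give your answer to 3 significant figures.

1050 N

C = D/d = 37.0/8.3 = 4.4578
K_W = (4C−1)/(4C−4) + 0.615/C = 16.831/13.831 + 0.1380 = 1.3549
τ_max = K·8FD/(πd³) → F_max = τ_allow·πd³/(8DK)
F_max = 234·π·8.3³/(8·37.0·1.3549) = 4.2034e+05/401.04 = 1048.1 N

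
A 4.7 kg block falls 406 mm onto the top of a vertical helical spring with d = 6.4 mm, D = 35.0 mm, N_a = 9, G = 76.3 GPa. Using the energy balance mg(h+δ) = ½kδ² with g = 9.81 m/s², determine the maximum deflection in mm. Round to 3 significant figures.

k = Gd⁴/(8D³N_a) = (76.3×10³)(6.4⁴)/(8·35.0³·9) = 41.467 N/mm
W = mg = 4.7 × 9.81 = 46.107 N
½kδ² − Wδ − Wh = 0 → δ = (W + √(W² + 2kWh))/k
δ = (46.107 + √(2125.9 + 1.5525e+06))/41.467 = (46.107 + 1246.8)/41.467 = 31.18 mm

31.2 mm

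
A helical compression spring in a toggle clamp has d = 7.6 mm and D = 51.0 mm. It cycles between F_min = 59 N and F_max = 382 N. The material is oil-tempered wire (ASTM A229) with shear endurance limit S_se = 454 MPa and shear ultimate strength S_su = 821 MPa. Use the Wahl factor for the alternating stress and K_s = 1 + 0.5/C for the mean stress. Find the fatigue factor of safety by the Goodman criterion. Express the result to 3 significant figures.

C = D/d = 51.0/7.6 = 6.7105; K_W = (4C−1)/(4C−4)+0.615/C = 1.2230; K_s = 1+0.5/C = 1.0745
F_a = (F_max−F_min)/2 = 161.5 N; F_m = (F_max+F_min)/2 = 220.5 N
τ_a = K_W·8F_aD/(πd³) = 1.2230 × 47.78 = 58.434 MPa
τ_m = K_s·8F_mD/(πd³) = 1.0745 × 65.235 = 70.095 MPa
Goodman: 1/n_f = τ_a/S_se + τ_m/S_su = 58.434/454 + 70.095/821 = 0.12871 + 0.08538 = 0.21409
n_f = 1/0.21409 = 4.671

4.67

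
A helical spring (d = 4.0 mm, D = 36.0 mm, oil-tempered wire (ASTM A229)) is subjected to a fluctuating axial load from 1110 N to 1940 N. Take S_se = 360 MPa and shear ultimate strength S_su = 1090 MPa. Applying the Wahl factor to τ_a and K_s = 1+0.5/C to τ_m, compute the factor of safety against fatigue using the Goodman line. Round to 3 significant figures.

C = D/d = 36.0/4.0 = 9.0000; K_W = (4C−1)/(4C−4)+0.615/C = 1.1621; K_s = 1+0.5/C = 1.0556
F_a = (F_max−F_min)/2 = 415 N; F_m = (F_max+F_min)/2 = 1525 N
τ_a = K_W·8F_aD/(πd³) = 1.1621 × 594.44 = 690.79 MPa
τ_m = K_s·8F_mD/(πd³) = 1.0556 × 2184.4 = 2305.8 MPa
Goodman: 1/n_f = τ_a/S_se + τ_m/S_su = 690.79/360 + 2305.8/1090 = 1.91887 + 2.11537 = 4.0342
n_f = 1/4.0342 = 0.2479

0.248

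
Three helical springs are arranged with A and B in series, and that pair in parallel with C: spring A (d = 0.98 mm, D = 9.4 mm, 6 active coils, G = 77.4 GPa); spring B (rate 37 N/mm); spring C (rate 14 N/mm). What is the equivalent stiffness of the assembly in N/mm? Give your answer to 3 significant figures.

k_A = Gd⁴/(8D³N_a) = (77.4×10³)(0.98⁴)/(8·9.4³·6) = 1.7907 N/mm
Springs A,B series: k_AB = 1/(1/1.7907+1/37) = 1.708 N/mm; parallel with C: k_eq = 1.708+14 = 15.708 N/mm

15.7 N/mm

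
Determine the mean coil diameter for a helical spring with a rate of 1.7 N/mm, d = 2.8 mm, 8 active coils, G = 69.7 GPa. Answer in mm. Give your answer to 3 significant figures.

D = (Gd⁴/(8N_a·k))^(1/3) = (69.7×10³·2.8⁴/(8·8·1.7))^(1/3)
  = (39376.4)^(1/3) = 34.0209 mm

34.0 mm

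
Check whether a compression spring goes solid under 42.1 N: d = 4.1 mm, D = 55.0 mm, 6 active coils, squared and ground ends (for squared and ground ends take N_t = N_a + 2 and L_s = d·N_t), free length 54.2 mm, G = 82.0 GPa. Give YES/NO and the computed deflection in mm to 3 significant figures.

NO, δ = 14.5 mm

k = Gd⁴/(8D³N_a) = (82.0×10³)(4.1⁴)/(8·55.0³·6) = 2.9015 N/mm
N_t = 8; L_s = 4.1·8 = 32.8 mm; δ_solid = L₀ − L_s = 54.2 − 32.8 = 21.4 mm
δ = F/k = 42.1/2.9015 = 14.51 mm
δ < δ_solid → spring does not go solid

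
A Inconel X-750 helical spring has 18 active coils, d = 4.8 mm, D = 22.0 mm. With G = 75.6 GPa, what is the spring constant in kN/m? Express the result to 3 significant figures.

26.2 kN/m

k = Gd⁴/(8D³N_a) = (75.6×10³ × 4.8⁴) / (8 × 22.0³ × 18)
  = 4.01316e+07 / 1.53331e+06 = 26.173 N/mm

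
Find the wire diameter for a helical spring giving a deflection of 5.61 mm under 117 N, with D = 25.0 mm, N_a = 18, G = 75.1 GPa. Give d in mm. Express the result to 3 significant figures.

5.00 mm

Required rate k = F/δ = 117/5.61 = 20.856 N/mm
d = (8D³N_a·k / G)^(1/4) = (8·25.0³·18·20.856 / (75.1×10³))^0.25
  = (624.84)^0.25 = 4.9997 mm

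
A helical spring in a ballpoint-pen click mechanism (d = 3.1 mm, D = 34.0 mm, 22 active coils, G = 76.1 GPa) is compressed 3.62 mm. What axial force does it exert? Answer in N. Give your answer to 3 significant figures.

k = Gd⁴/(8D³N_a) = (76.1×10³)(3.1⁴)/(8·34.0³·22) = 1.016 N/mm
F = k·δ = 1.016 × 3.62 = 3.6778 N

3.68 N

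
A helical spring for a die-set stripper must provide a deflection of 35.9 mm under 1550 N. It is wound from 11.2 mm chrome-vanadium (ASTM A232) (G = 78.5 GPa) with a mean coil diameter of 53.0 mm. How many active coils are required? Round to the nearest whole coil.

Required rate k = F/δ = 1550/35.9 = 43.175 N/mm
N_a = Gd⁴/(8D³k) = (78.5×10³ × 11.2⁴)/(8 × 53.0³ × 43.175)
    = 1.23521e+09 / 5.14227e+07 = 24.02 → 24 coils

24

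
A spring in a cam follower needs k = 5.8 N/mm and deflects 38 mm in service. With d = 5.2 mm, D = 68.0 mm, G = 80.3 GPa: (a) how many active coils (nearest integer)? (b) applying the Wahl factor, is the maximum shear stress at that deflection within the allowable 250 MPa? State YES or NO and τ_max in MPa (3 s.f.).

N_a = Gd⁴/(8D³k) = (80.3×10³)(5.2⁴)/(8·68.0³·5.8) = 4.024 → N_a = 4
Actual rate k = Gd⁴/(8D³·4) = 5.8352 N/mm
Working load F = kδ = 5.8352·38 = 221.74 N
C = 68.0/5.2 = 13.0769; K_W = (4C−1)/(4C−4)+0.615/C = 1.1091
τ_max = K_W·8FD/(πd³) = 1.1091·273.07 = 302.87 MPa
τ_max > 250 MPa → exceeds allowable

(a) 4 coils; (b) NO, τ_max = 303 MPa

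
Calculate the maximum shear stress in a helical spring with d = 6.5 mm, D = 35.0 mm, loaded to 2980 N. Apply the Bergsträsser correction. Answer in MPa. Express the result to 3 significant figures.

Spring index C = D/d = 35.0/6.5 = 5.3846
K_B = (4C+2)/(4C−3) = 23.538/18.538 = 1.2697
τ₀ = 8FD/(πd³) = 8·2980·35.0/(π·6.5³) = 834400/862.76 = 967.13 MPa
τ_max = K·τ₀ = 1.2697 × 967.13 = 1228 MPa

1230 MPa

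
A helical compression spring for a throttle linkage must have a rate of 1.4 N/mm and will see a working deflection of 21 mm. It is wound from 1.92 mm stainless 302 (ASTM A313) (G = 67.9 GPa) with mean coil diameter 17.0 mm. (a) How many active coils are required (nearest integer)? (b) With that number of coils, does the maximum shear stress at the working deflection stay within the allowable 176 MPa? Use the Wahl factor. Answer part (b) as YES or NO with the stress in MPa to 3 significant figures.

(a) 17 coils; (b) NO, τ_max = 207 MPa

N_a = Gd⁴/(8D³k) = (67.9×10³)(1.92⁴)/(8·17.0³·1.4) = 16.77 → N_a = 17
Actual rate k = Gd⁴/(8D³·17) = 1.381 N/mm
Working load F = kδ = 1.381·21 = 29.001 N
C = 17.0/1.92 = 8.8542; K_W = (4C−1)/(4C−4)+0.615/C = 1.1649
τ_max = K_W·8FD/(πd³) = 1.1649·177.38 = 206.63 MPa
τ_max > 176 MPa → exceeds allowable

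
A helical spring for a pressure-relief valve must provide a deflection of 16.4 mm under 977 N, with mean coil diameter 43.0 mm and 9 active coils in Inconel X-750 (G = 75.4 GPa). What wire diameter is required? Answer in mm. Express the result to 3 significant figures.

Required rate k = F/δ = 977/16.4 = 59.573 N/mm
d = (8D³N_a·k / G)^(1/4) = (8·43.0³·9·59.573 / (75.4×10³))^0.25
  = (4522.9)^0.25 = 8.2008 mm

8.20 mm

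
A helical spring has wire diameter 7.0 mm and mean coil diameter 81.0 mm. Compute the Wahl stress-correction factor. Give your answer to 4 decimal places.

C = D/d = 81.0/7.0 = 11.5714
K_W = (4C−1)/(4C−4) + 0.615/C = 45.286/42.286 + 0.0531 = 1.1241

1.1241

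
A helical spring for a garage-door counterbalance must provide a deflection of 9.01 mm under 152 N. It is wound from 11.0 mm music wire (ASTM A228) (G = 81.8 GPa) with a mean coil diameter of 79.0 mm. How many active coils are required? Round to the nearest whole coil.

Required rate k = F/δ = 152/9.01 = 16.87 N/mm
N_a = Gd⁴/(8D³k) = (81.8×10³ × 11.0⁴)/(8 × 79.0³ × 16.87)
    = 1.19763e+09 / 6.65411e+07 = 18 → 18 coils

18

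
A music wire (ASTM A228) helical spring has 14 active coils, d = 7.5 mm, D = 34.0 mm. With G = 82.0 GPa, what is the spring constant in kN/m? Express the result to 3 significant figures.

58.9 kN/m

k = Gd⁴/(8D³N_a) = (82.0×10³ × 7.5⁴) / (8 × 34.0³ × 14)
  = 2.59453e+08 / 4.40205e+06 = 58.939 N/mm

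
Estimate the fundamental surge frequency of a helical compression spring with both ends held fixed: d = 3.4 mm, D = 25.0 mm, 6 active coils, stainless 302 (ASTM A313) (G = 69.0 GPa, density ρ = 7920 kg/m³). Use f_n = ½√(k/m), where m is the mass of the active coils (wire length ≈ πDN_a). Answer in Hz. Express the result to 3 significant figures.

301 Hz

k = Gd⁴/(8D³N_a) = (69.0×10³)(3.4⁴)/(8·25.0³·6) = 12.294 N/mm = 12294 N/m
Wire length L = πDN_a = π·25.0·6 = 471.24 mm
m = ρ·(πd²/4)·L = 7920 × 9.0792×10⁻⁶ m² × 0.47124 m = 0.033886 kg
f_n = ½√(k/m) = 0.5·√(12294/0.033886) = 0.5·√(3.6282e+05) = 301.17 Hz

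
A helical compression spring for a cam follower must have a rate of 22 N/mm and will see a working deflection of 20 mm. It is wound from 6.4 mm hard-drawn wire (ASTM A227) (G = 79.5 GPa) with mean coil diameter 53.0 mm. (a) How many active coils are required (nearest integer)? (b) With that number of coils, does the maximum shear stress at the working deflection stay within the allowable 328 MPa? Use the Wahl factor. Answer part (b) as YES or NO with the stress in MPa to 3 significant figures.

N_a = Gd⁴/(8D³k) = (79.5×10³)(6.4⁴)/(8·53.0³·22) = 5.09 → N_a = 5
Actual rate k = Gd⁴/(8D³·5) = 22.397 N/mm
Working load F = kδ = 22.397·20 = 447.95 N
C = 53.0/6.4 = 8.2812; K_W = (4C−1)/(4C−4)+0.615/C = 1.1773
τ_max = K_W·8FD/(πd³) = 1.1773·230.62 = 271.51 MPa
τ_max ≤ 328 MPa → acceptable

(a) 5 coils; (b) YES, τ_max = 272 MPa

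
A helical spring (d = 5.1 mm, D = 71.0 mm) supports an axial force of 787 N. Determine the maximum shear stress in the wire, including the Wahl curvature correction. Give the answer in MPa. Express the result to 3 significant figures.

1180 MPa

Spring index C = D/d = 71.0/5.1 = 13.9216
K_W = (4C−1)/(4C−4) + 0.615/C = 54.686/51.686 + 0.0442 = 1.1022
τ₀ = 8FD/(πd³) = 8·787·71.0/(π·5.1³) = 447016/416.74 = 1072.7 MPa
τ_max = K·τ₀ = 1.1022 × 1072.7 = 1182.3 MPa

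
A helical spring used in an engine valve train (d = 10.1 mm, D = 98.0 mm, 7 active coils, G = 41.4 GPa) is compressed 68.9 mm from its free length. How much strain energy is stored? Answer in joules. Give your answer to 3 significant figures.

k = Gd⁴/(8D³N_a) = (41.4×10³)(10.1⁴)/(8·98.0³·7) = 8.1737 N/mm
U = ½kδ² = 0.5 × 8.1737 × 68.9² = 19401 N·mm = 19.401 J

19.4 J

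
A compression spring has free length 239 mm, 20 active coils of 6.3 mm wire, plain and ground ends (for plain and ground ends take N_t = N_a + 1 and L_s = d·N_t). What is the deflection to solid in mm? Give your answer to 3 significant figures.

107 mm

N_t = 21; L_s = 6.3·21 = 132.3 mm
δ_solid = L₀ − L_s = 239 − 132.3 = 106.7 mm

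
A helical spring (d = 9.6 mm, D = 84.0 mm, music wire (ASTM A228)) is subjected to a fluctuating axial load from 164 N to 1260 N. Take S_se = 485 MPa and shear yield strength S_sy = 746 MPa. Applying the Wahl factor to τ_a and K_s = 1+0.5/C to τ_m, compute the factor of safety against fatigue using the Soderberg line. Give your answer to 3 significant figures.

1.78

C = D/d = 84.0/9.6 = 8.7500; K_W = (4C−1)/(4C−4)+0.615/C = 1.1671; K_s = 1+0.5/C = 1.0571
F_a = (F_max−F_min)/2 = 548 N; F_m = (F_max+F_min)/2 = 712 N
τ_a = K_W·8F_aD/(πd³) = 1.1671 × 132.49 = 154.62 MPa
τ_m = K_s·8F_mD/(πd³) = 1.0571 × 172.14 = 181.98 MPa
Soderberg: 1/n_f = τ_a/S_se + τ_m/S_sy = 154.62/485 + 181.98/746 = 0.31881 + 0.24394 = 0.56275
n_f = 1/0.56275 = 1.777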